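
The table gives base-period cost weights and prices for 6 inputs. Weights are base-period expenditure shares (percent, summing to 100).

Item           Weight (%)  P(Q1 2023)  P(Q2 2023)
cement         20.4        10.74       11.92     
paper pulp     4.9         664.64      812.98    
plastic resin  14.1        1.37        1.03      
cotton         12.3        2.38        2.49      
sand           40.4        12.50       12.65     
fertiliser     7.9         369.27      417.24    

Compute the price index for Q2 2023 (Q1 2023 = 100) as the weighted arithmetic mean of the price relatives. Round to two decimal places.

101.92

cement: 20.4 × (11.92/10.74) = 20.4 × 1.109870 = 22.6413
paper pulp: 4.9 × (812.98/664.64) = 4.9 × 1.223188 = 5.9936
plastic resin: 14.1 × (1.03/1.37) = 14.1 × 0.751825 = 10.6007
cotton: 12.3 × (2.49/2.38) = 12.3 × 1.046218 = 12.8685
sand: 40.4 × (12.65/12.50) = 40.4 × 1.012000 = 40.8848
fertiliser: 7.9 × (417.24/369.27) = 7.9 × 1.129905 = 8.9262
Index = Σ wᵢ·(p₁ᵢ/p₀ᵢ) = 22.6413 + 5.9936 + 10.6007 + 12.8685 + 40.8848 + 8.9262 = 101.9152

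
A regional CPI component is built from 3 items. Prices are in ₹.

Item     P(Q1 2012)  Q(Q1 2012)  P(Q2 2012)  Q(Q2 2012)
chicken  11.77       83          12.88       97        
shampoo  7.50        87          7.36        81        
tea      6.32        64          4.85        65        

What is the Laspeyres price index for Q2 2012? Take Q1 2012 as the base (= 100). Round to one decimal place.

99.3

Laspeyres price index uses base-period quantities as weights.
ΣP(Q2 2012)·Q(Q1 2012) = 12.88×83 + 7.36×87 + 4.85×64 = 1069.04 + 640.32 + 310.4 = 2019.76
ΣP(Q1 2012)·Q(Q1 2012) = 11.77×83 + 7.50×87 + 6.32×64 = 976.91 + 652.5 + 404.48 = 2033.89
Index = 2019.76 / 2033.89 × 100 = 99.3053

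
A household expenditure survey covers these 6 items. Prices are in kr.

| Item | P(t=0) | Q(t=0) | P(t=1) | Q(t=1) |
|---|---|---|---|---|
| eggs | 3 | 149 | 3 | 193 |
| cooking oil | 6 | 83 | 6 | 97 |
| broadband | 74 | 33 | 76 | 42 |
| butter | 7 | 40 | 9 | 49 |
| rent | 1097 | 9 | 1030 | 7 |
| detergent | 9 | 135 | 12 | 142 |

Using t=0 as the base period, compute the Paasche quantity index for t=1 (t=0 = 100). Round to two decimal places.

Paasche quantity index uses current-period prices as weights.
ΣP(t=1)·Q(t=1) = 3×193 + 6×97 + 76×42 + 9×49 + 1030×7 + 12×142 = 579 + 582 + 3192 + 441 + 7210 + 1704 = 13708
ΣP(t=1)·Q(t=0) = 3×149 + 6×83 + 76×33 + 9×40 + 1030×9 + 12×135 = 447 + 498 + 2508 + 360 + 9270 + 1620 = 14703
Index = 13708 / 14703 × 100 = 93.2327

93.23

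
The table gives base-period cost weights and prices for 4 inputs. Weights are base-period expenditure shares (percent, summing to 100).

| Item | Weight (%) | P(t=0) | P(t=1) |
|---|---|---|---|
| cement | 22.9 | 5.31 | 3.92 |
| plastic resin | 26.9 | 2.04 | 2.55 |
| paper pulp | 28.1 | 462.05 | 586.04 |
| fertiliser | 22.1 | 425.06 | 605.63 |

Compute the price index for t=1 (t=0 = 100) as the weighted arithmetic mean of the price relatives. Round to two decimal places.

117.66

cement: 22.9 × (3.92/5.31) = 22.9 × 0.738230 = 16.9055
plastic resin: 26.9 × (2.55/2.04) = 26.9 × 1.250000 = 33.6250
paper pulp: 28.1 × (586.04/462.05) = 28.1 × 1.268348 = 35.6406
fertiliser: 22.1 × (605.63/425.06) = 22.1 × 1.424811 = 31.4883
Index = Σ wᵢ·(p₁ᵢ/p₀ᵢ) = 16.9055 + 33.6250 + 35.6406 + 31.4883 = 117.6593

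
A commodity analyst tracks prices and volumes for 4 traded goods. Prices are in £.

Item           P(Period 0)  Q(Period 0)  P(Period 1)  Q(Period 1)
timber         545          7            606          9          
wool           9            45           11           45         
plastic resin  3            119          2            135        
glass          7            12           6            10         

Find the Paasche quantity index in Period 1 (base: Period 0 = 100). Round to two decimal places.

Paasche quantity index uses current-period prices as weights.
ΣP(Period 1)·Q(Period 1) = 606×9 + 11×45 + 2×135 + 6×10 = 5454 + 495 + 270 + 60 = 6279
ΣP(Period 1)·Q(Period 0) = 606×7 + 11×45 + 2×119 + 6×12 = 4242 + 495 + 238 + 72 = 5047
Index = 6279 / 5047 × 100 = 124.4105

124.41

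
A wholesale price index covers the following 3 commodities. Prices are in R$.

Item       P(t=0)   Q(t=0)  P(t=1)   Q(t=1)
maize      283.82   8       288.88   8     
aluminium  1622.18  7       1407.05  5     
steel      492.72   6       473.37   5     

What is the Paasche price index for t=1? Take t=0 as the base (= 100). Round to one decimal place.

91.2

Paasche price index uses current-period quantities as weights.
ΣP(t=1)·Q(t=1) = 288.88×8 + 1407.05×5 + 473.37×5 = 2311.04 + 7035.25 + 2366.85 = 11713.14
ΣP(t=0)·Q(t=1) = 283.82×8 + 1622.18×5 + 492.72×5 = 2270.56 + 8110.9 + 2463.6 = 12845.06
Index = 11713.14 / 12845.06 × 100 = 91.1879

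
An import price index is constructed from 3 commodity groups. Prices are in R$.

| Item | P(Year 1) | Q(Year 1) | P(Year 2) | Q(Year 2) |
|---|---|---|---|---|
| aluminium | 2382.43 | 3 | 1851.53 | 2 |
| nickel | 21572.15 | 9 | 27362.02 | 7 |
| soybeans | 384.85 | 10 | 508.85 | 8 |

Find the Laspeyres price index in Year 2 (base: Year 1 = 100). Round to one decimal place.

125.2

Laspeyres price index uses base-period quantities as weights.
ΣP(Year 2)·Q(Year 1) = 1851.53×3 + 27362.02×9 + 508.85×10 = 5554.59 + 246258.18 + 5088.5 = 256901.27
ΣP(Year 1)·Q(Year 1) = 2382.43×3 + 21572.15×9 + 384.85×10 = 7147.29 + 194149.35 + 3848.5 = 205145.14
Index = 256901.27 / 205145.14 × 100 = 125.2290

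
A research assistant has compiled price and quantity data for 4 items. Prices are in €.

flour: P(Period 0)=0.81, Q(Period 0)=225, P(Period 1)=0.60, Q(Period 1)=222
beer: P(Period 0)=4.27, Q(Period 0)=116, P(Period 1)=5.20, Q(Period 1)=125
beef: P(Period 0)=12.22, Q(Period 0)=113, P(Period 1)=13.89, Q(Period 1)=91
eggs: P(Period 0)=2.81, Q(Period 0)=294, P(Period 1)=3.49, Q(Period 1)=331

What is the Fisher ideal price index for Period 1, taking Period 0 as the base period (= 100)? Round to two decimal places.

Laspeyres component (base-period weights):
ΣP(Period 1)Q(Period 0) = 0.60×225 + 5.20×116 + 13.89×113 + 3.49×294 = 135 + 603.2 + 1569.57 + 1026.06 = 3333.83
ΣP(Period 0)Q(Period 0) = 0.81×225 + 4.27×116 + 12.22×113 + 2.81×294 = 182.25 + 495.32 + 1380.86 + 826.14 = 2884.57
L = 3333.83 / 2884.57 × 100 = 115.5746
Paasche component (current-period weights):
ΣP(Period 1)Q(Period 1) = 0.60×222 + 5.20×125 + 13.89×91 + 3.49×331 = 133.2 + 650 + 1263.99 + 1155.19 = 3202.38
ΣP(Period 0)Q(Period 1) = 0.81×222 + 4.27×125 + 12.22×91 + 2.81×331 = 179.82 + 533.75 + 1112.02 + 930.11 = 2755.7
P = 3202.38 / 2755.7 × 100 = 116.2093
Fisher = √(L × P) = √(115.5746 × 116.2093) = 115.8915

115.89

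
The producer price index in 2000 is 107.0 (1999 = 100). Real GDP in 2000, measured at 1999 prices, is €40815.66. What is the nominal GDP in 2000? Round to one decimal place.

Nominal = Real × (Index/100) = 40815.66 × (107.0/100)
        = 40815.66 × 1.070 = 43672.7562

43672.8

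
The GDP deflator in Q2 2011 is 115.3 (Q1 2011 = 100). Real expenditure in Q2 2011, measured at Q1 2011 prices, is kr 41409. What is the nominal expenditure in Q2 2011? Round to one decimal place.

47744.6

Nominal = Real × (Index/100) = 41409 × (115.3/100)
        = 41409 × 1.153 = 47744.5770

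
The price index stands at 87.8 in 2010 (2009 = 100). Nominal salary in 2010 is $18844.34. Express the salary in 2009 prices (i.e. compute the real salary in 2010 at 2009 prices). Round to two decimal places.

Real = Nominal ÷ (Index/100) = 18844.34 ÷ (87.8/100)
     = 18844.34 ÷ 0.878 = 21462.8018

21462.80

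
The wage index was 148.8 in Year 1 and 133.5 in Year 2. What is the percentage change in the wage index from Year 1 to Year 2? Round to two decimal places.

-10.28%

Change = (133.5 − 148.8) / 148.8 × 100
       = -15.3 / 148.8 × 100 = -10.2823%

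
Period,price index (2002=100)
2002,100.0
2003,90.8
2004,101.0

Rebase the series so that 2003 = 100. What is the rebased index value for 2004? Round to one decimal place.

111.2

Rebased(2004) = 101.0 / 90.8 × 100 = 111.2335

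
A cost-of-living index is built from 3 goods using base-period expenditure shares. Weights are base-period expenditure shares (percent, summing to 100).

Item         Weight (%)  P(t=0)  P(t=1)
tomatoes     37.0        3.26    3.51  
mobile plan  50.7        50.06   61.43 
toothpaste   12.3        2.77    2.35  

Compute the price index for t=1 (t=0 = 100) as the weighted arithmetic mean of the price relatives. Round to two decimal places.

tomatoes: 37.0 × (3.51/3.26) = 37.0 × 1.076687 = 39.8374
mobile plan: 50.7 × (61.43/50.06) = 50.7 × 1.227127 = 62.2154
toothpaste: 12.3 × (2.35/2.77) = 12.3 × 0.848375 = 10.4350
Index = Σ wᵢ·(p₁ᵢ/p₀ᵢ) = 39.8374 + 62.2154 + 10.4350 = 112.4878

112.49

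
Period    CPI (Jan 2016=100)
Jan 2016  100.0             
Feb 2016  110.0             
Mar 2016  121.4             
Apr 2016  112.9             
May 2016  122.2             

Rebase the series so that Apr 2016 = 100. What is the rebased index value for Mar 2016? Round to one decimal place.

107.5

Rebased(Mar 2016) = 121.4 / 112.9 × 100 = 107.5288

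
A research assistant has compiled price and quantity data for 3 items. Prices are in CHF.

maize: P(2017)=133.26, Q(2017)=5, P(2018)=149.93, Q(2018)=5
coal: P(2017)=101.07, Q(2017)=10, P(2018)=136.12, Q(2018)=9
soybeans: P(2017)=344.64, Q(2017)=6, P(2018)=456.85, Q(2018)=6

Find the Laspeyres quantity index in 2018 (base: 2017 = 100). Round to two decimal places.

97.30

Laspeyres quantity index uses base-period prices as weights.
ΣP(2017)·Q(2018) = 133.26×5 + 101.07×9 + 344.64×6 = 666.3 + 909.63 + 2067.84 = 3643.77
ΣP(2017)·Q(2017) = 133.26×5 + 101.07×10 + 344.64×6 = 666.3 + 1010.7 + 2067.84 = 3744.84
Index = 3643.77 / 3744.84 × 100 = 97.3011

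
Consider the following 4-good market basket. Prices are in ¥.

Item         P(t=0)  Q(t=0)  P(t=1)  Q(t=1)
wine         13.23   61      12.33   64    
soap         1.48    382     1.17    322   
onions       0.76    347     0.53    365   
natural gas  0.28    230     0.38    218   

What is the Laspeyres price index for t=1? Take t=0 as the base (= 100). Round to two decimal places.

Laspeyres price index uses base-period quantities as weights.
ΣP(t=1)·Q(t=0) = 12.33×61 + 1.17×382 + 0.53×347 + 0.38×230 = 752.13 + 446.94 + 183.91 + 87.4 = 1470.38
ΣP(t=0)·Q(t=0) = 13.23×61 + 1.48×382 + 0.76×347 + 0.28×230 = 807.03 + 565.36 + 263.72 + 64.4 = 1700.51
Index = 1470.38 / 1700.51 × 100 = 86.4670

86.47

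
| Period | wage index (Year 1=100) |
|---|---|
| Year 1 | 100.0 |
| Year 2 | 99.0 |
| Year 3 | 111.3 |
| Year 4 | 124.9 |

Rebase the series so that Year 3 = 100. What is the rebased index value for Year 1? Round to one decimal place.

89.8

Rebased(Year 1) = 100.0 / 111.3 × 100 = 89.8473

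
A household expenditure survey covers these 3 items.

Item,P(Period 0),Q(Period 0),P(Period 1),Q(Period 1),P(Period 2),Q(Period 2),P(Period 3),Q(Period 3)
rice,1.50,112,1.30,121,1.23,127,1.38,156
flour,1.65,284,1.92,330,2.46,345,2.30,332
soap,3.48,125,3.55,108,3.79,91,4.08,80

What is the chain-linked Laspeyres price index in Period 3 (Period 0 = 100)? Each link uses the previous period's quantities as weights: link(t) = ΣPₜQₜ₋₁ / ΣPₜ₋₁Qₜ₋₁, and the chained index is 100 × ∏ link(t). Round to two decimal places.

Link Period 0→Period 1:
ΣP(Period 1)Q(Period 0) = 1.30×112 + 1.92×284 + 3.55×125 = 145.6 + 545.28 + 443.75 = 1134.63
ΣP(Period 0)Q(Period 0) = 1.50×112 + 1.65×284 + 3.48×125 = 168 + 468.6 + 435 = 1071.6
link = 1134.63/1071.6 = 1.058819
Link Period 1→Period 2:
ΣP(Period 2)Q(Period 1) = 1.23×121 + 2.46×330 + 3.79×108 = 148.83 + 811.8 + 409.32 = 1369.95
ΣP(Period 1)Q(Period 1) = 1.30×121 + 1.92×330 + 3.55×108 = 157.3 + 633.6 + 383.4 = 1174.3
link = 1369.95/1174.3 = 1.166610
Link Period 2→Period 3:
ΣP(Period 3)Q(Period 2) = 1.38×127 + 2.30×345 + 4.08×91 = 175.26 + 793.5 + 371.28 = 1340.04
ΣP(Period 2)Q(Period 2) = 1.23×127 + 2.46×345 + 3.79×91 = 156.21 + 848.7 + 344.89 = 1349.8
link = 1340.04/1349.8 = 0.992769
Chained index = 100 × 1.058819 × 1.166610 × 0.992769 = 122.6297

122.63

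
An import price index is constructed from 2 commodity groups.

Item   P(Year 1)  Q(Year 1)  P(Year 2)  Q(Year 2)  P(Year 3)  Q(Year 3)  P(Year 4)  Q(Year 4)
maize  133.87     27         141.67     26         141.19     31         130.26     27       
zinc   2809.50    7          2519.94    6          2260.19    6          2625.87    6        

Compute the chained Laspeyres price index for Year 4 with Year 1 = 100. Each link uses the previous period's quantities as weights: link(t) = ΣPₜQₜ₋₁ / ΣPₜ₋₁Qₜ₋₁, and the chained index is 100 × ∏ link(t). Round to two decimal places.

Link Year 1→Year 2:
ΣP(Year 2)Q(Year 1) = 141.67×27 + 2519.94×7 = 3825.09 + 17639.58 = 21464.67
ΣP(Year 1)Q(Year 1) = 133.87×27 + 2809.50×7 = 3614.49 + 19666.5 = 23280.99
link = 21464.67/23280.99 = 0.921983
Link Year 2→Year 3:
ΣP(Year 3)Q(Year 2) = 141.19×26 + 2260.19×6 = 3670.94 + 13561.14 = 17232.08
ΣP(Year 2)Q(Year 2) = 141.67×26 + 2519.94×6 = 3683.42 + 15119.64 = 18803.06
link = 17232.08/18803.06 = 0.916451
Link Year 3→Year 4:
ΣP(Year 4)Q(Year 3) = 130.26×31 + 2625.87×6 = 4038.06 + 15755.22 = 19793.28
ΣP(Year 3)Q(Year 3) = 141.19×31 + 2260.19×6 = 4376.89 + 13561.14 = 17938.03
link = 19793.28/17938.03 = 1.103426
Chained index = 100 × 0.921983 × 0.916451 × 1.103426 = 93.2341

93.23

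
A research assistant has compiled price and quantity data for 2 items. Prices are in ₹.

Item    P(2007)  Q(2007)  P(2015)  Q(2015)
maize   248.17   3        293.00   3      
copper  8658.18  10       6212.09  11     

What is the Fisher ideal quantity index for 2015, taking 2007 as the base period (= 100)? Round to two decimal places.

Laspeyres component (base-period weights):
ΣP(2007)Q(2015) = 248.17×3 + 8658.18×11 = 744.51 + 95239.98 = 95984.49
ΣP(2007)Q(2007) = 248.17×3 + 8658.18×10 = 744.51 + 86581.8 = 87326.31
L = 95984.49 / 87326.31 × 100 = 109.9147
Paasche component (current-period weights):
ΣP(2015)Q(2015) = 293.00×3 + 6212.09×11 = 879 + 68332.99 = 69211.99
ΣP(2015)Q(2007) = 293.00×3 + 6212.09×10 = 879 + 62120.9 = 62999.9
P = 69211.99 / 62999.9 × 100 = 109.8605
Fisher = √(L × P) = √(109.9147 × 109.8605) = 109.8876

109.89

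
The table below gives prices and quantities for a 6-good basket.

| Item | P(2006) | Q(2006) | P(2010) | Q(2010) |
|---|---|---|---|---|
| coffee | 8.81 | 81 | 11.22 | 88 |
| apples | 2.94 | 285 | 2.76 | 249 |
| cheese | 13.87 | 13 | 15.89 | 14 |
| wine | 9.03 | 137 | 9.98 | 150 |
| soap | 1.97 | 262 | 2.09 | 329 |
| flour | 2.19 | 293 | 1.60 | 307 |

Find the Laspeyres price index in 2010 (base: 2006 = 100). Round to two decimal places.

Laspeyres price index uses base-period quantities as weights.
ΣP(2010)·Q(2006) = 11.22×81 + 2.76×285 + 15.89×13 + 9.98×137 + 2.09×262 + 1.60×293 = 908.82 + 786.6 + 206.57 + 1367.26 + 547.58 + 468.8 = 4285.63
ΣP(2006)·Q(2006) = 8.81×81 + 2.94×285 + 13.87×13 + 9.03×137 + 1.97×262 + 2.19×293 = 713.61 + 837.9 + 180.31 + 1237.11 + 516.14 + 641.67 = 4126.74
Index = 4285.63 / 4126.74 × 100 = 103.8503

103.85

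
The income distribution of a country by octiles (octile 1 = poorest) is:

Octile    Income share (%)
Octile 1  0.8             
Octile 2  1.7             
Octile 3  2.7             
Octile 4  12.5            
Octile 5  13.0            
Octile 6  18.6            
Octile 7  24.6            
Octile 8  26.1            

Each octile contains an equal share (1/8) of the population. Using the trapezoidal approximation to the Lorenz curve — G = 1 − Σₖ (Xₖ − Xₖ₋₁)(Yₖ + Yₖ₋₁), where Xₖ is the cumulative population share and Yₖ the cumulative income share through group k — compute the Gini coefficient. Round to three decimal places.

Cumulative income shares Yₖ: 0.0080, 0.0250, 0.0520, 0.1770, 0.3070, 0.4930, 0.7390, 1.0000
Σ (Xₖ−Xₖ₋₁)(Yₖ+Yₖ₋₁) = (1/8)(0.0080+0.0000) + (1/8)(0.0250+0.0080) + (1/8)(0.0520+0.0250) + (1/8)(0.1770+0.0520) + (1/8)(0.3070+0.1770) + (1/8)(0.4930+0.3070) + (1/8)(0.7390+0.4930) + (1/8)(1.0000+0.7390)
  = 0.0010 + 0.0041 + 0.0096 + 0.0286 + 0.0605 + 0.1000 + 0.1540 + 0.2174 = 0.5753
G = 1 − 0.5753 = 0.4247

0.425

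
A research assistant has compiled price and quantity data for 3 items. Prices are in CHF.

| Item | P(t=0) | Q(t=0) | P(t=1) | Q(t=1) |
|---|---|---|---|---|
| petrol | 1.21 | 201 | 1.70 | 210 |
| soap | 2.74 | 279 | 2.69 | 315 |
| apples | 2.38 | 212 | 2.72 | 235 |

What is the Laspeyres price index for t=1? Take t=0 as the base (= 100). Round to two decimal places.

110.36

Laspeyres price index uses base-period quantities as weights.
ΣP(t=1)·Q(t=0) = 1.70×201 + 2.69×279 + 2.72×212 = 341.7 + 750.51 + 576.64 = 1668.85
ΣP(t=0)·Q(t=0) = 1.21×201 + 2.74×279 + 2.38×212 = 243.21 + 764.46 + 504.56 = 1512.23
Index = 1668.85 / 1512.23 × 100 = 110.3569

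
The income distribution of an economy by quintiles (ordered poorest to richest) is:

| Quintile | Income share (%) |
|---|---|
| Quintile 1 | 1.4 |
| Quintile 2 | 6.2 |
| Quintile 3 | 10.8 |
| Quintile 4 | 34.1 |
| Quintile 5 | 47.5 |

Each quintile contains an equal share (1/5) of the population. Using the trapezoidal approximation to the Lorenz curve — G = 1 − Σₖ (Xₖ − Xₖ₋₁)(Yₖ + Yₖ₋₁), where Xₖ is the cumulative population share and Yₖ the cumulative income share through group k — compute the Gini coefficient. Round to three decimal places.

Cumulative income shares Yₖ: 0.0140, 0.0760, 0.1840, 0.5250, 1.0000
Σ (Xₖ−Xₖ₋₁)(Yₖ+Yₖ₋₁) = (1/5)(0.0140+0.0000) + (1/5)(0.0760+0.0140) + (1/5)(0.1840+0.0760) + (1/5)(0.5250+0.1840) + (1/5)(1.0000+0.5250)
  = 0.0028 + 0.0180 + 0.0520 + 0.1418 + 0.3050 = 0.5196
G = 1 − 0.5196 = 0.4804

0.480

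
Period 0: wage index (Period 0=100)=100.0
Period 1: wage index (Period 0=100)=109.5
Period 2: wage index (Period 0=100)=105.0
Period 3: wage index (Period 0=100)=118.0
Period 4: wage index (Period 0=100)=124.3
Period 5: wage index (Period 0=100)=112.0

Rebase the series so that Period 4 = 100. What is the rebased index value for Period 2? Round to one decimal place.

84.5

Rebased(Period 2) = 105.0 / 124.3 × 100 = 84.4730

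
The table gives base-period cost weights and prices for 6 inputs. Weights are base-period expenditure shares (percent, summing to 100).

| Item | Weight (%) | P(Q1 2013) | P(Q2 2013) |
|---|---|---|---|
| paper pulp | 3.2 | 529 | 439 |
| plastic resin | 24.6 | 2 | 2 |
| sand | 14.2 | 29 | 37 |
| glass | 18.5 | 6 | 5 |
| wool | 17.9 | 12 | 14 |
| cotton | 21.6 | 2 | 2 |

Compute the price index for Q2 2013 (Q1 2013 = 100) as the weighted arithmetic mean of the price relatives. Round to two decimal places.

paper pulp: 3.2 × (439/529) = 3.2 × 0.829868 = 2.6556
plastic resin: 24.6 × (2/2) = 24.6 × 1.000000 = 24.6000
sand: 14.2 × (37/29) = 14.2 × 1.275862 = 18.1172
glass: 18.5 × (5/6) = 18.5 × 0.833333 = 15.4167
wool: 17.9 × (14/12) = 17.9 × 1.166667 = 20.8833
cotton: 21.6 × (2/2) = 21.6 × 1.000000 = 21.6000
Index = Σ wᵢ·(p₁ᵢ/p₀ᵢ) = 2.6556 + 24.6000 + 18.1172 + 15.4167 + 20.8833 + 21.6000 = 103.2728

103.27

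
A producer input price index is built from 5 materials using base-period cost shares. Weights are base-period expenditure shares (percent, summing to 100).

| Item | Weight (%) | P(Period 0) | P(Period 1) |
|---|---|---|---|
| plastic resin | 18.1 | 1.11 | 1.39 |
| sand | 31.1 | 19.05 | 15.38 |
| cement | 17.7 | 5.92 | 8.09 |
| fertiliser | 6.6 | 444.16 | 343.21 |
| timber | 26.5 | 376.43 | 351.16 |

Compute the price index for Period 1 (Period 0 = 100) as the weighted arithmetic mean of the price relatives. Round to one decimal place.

plastic resin: 18.1 × (1.39/1.11) = 18.1 × 1.252252 = 22.6658
sand: 31.1 × (15.38/19.05) = 31.1 × 0.807349 = 25.1086
cement: 17.7 × (8.09/5.92) = 17.7 × 1.366554 = 24.1880
fertiliser: 6.6 × (343.21/444.16) = 6.6 × 0.772717 = 5.0999
timber: 26.5 × (351.16/376.43) = 26.5 × 0.932869 = 24.7210
Index = Σ wᵢ·(p₁ᵢ/p₀ᵢ) = 22.6658 + 25.1086 + 24.1880 + 5.0999 + 24.7210 = 101.7833

101.8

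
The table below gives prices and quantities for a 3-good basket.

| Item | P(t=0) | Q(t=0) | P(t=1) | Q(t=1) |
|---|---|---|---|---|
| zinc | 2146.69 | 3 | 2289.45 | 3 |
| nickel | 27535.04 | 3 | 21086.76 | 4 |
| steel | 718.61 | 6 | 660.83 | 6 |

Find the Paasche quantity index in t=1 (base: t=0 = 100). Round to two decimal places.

Paasche quantity index uses current-period prices as weights.
ΣP(t=1)·Q(t=1) = 2289.45×3 + 21086.76×4 + 660.83×6 = 6868.35 + 84347.04 + 3964.98 = 95180.37
ΣP(t=1)·Q(t=0) = 2289.45×3 + 21086.76×3 + 660.83×6 = 6868.35 + 63260.28 + 3964.98 = 74093.61
Index = 95180.37 / 74093.61 × 100 = 128.4596

128.46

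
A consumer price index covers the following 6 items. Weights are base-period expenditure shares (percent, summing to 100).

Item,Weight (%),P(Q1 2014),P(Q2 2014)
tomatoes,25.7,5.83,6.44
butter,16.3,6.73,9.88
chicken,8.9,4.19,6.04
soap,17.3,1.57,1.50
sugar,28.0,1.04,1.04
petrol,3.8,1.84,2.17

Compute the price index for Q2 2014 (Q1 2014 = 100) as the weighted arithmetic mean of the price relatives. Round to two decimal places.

tomatoes: 25.7 × (6.44/5.83) = 25.7 × 1.104631 = 28.3890
butter: 16.3 × (9.88/6.73) = 16.3 × 1.468053 = 23.9293
chicken: 8.9 × (6.04/4.19) = 8.9 × 1.441527 = 12.8296
soap: 17.3 × (1.50/1.57) = 17.3 × 0.955414 = 16.5287
sugar: 28.0 × (1.04/1.04) = 28.0 × 1.000000 = 28.0000
petrol: 3.8 × (2.17/1.84) = 3.8 × 1.179348 = 4.4815
Index = Σ wᵢ·(p₁ᵢ/p₀ᵢ) = 28.3890 + 23.9293 + 12.8296 + 16.5287 + 28.0000 + 4.4815 = 114.1581

114.16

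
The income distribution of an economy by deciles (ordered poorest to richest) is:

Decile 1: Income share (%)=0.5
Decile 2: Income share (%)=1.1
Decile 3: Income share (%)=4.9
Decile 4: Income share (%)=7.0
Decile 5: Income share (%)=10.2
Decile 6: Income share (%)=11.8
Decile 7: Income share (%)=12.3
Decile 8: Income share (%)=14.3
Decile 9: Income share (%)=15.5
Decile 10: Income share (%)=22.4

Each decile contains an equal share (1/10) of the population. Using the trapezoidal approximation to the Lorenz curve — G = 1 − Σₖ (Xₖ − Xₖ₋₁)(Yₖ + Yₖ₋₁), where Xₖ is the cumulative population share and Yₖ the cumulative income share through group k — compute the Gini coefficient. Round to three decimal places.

Cumulative income shares Yₖ: 0.0050, 0.0160, 0.0650, 0.1350, 0.2370, 0.3550, 0.4780, 0.6210, 0.7760, 1.0000
Σ (Xₖ−Xₖ₋₁)(Yₖ+Yₖ₋₁) = (1/10)(0.0050+0.0000) + (1/10)(0.0160+0.0050) + (1/10)(0.0650+0.0160) + (1/10)(0.1350+0.0650) + (1/10)(0.2370+0.1350) + (1/10)(0.3550+0.2370) + (1/10)(0.4780+0.3550) + (1/10)(0.6210+0.4780) + (1/10)(0.7760+0.6210) + (1/10)(1.0000+0.7760)
  = 0.0005 + 0.0021 + 0.0081 + 0.0200 + 0.0372 + 0.0592 + 0.0833 + 0.1099 + 0.1397 + 0.1776 = 0.6376
G = 1 − 0.6376 = 0.3624

0.362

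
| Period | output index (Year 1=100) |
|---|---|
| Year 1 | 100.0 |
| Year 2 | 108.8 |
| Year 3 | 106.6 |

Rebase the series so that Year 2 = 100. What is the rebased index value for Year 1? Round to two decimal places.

91.91

Rebased(Year 1) = 100.0 / 108.8 × 100 = 91.9118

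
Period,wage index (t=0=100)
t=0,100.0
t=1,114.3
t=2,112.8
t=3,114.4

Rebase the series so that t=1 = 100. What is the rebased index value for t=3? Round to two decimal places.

100.09

Rebased(t=3) = 114.4 / 114.3 × 100 = 100.0875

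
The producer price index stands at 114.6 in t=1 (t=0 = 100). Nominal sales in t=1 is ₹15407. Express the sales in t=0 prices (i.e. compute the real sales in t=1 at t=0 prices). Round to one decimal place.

Real = Nominal ÷ (Index/100) = 15407 ÷ (114.6/100)
     = 15407 ÷ 1.146 = 13444.1536

13444.2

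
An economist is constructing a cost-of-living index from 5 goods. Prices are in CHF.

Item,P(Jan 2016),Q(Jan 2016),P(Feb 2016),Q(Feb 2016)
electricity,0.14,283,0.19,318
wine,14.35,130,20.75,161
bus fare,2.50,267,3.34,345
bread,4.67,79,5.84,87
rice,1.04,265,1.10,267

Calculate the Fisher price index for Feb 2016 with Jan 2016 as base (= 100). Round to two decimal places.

136.95

Laspeyres component (base-period weights):
ΣP(Feb 2016)Q(Jan 2016) = 0.19×283 + 20.75×130 + 3.34×267 + 5.84×79 + 1.10×265 = 53.77 + 2697.5 + 891.78 + 461.36 + 291.5 = 4395.91
ΣP(Jan 2016)Q(Jan 2016) = 0.14×283 + 14.35×130 + 2.50×267 + 4.67×79 + 1.04×265 = 39.62 + 1865.5 + 667.5 + 368.93 + 275.6 = 3217.15
L = 4395.91 / 3217.15 × 100 = 136.6399
Paasche component (current-period weights):
ΣP(Feb 2016)Q(Feb 2016) = 0.19×318 + 20.75×161 + 3.34×345 + 5.84×87 + 1.10×267 = 60.42 + 3340.75 + 1152.3 + 508.08 + 293.7 = 5355.25
ΣP(Jan 2016)Q(Feb 2016) = 0.14×318 + 14.35×161 + 2.50×345 + 4.67×87 + 1.04×267 = 44.52 + 2310.35 + 862.5 + 406.29 + 277.68 = 3901.34
P = 5355.25 / 3901.34 × 100 = 137.2669
Fisher = √(L × P) = √(136.6399 × 137.2669) = 136.9531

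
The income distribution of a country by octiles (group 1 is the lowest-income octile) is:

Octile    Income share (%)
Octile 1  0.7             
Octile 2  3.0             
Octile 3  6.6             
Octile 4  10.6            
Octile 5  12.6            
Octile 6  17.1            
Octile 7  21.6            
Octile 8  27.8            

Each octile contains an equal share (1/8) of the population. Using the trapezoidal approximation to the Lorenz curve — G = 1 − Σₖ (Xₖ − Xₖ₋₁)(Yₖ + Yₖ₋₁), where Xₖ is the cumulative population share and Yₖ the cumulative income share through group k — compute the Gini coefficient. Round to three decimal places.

Cumulative income shares Yₖ: 0.0070, 0.0370, 0.1030, 0.2090, 0.3350, 0.5060, 0.7220, 1.0000
Σ (Xₖ−Xₖ₋₁)(Yₖ+Yₖ₋₁) = (1/8)(0.0070+0.0000) + (1/8)(0.0370+0.0070) + (1/8)(0.1030+0.0370) + (1/8)(0.2090+0.1030) + (1/8)(0.3350+0.2090) + (1/8)(0.5060+0.3350) + (1/8)(0.7220+0.5060) + (1/8)(1.0000+0.7220)
  = 0.0009 + 0.0055 + 0.0175 + 0.0390 + 0.0680 + 0.1051 + 0.1535 + 0.2152 = 0.6048
G = 1 − 0.6048 = 0.3952

0.395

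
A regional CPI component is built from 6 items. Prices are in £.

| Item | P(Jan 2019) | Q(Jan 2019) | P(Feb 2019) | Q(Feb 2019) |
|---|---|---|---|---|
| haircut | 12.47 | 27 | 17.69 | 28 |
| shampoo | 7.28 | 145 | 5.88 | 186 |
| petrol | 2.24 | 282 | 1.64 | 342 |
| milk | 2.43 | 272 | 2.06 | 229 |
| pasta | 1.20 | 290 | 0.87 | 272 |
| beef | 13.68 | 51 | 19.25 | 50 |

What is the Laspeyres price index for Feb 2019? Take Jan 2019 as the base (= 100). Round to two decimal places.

Laspeyres price index uses base-period quantities as weights.
ΣP(Feb 2019)·Q(Jan 2019) = 17.69×27 + 5.88×145 + 1.64×282 + 2.06×272 + 0.87×290 + 19.25×51 = 477.63 + 852.6 + 462.48 + 560.32 + 252.3 + 981.75 = 3587.08
ΣP(Jan 2019)·Q(Jan 2019) = 12.47×27 + 7.28×145 + 2.24×282 + 2.43×272 + 1.20×290 + 13.68×51 = 336.69 + 1055.6 + 631.68 + 660.96 + 348 + 697.68 = 3730.61
Index = 3587.08 / 3730.61 × 100 = 96.1526

96.15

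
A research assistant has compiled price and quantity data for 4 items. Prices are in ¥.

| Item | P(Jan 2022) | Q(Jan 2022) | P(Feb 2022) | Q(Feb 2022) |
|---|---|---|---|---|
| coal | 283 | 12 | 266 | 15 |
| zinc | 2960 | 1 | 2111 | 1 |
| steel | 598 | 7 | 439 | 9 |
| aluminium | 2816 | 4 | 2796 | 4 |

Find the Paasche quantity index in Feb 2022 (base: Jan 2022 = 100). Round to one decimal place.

Paasche quantity index uses current-period prices as weights.
ΣP(Feb 2022)·Q(Feb 2022) = 266×15 + 2111×1 + 439×9 + 2796×4 = 3990 + 2111 + 3951 + 11184 = 21236
ΣP(Feb 2022)·Q(Jan 2022) = 266×12 + 2111×1 + 439×7 + 2796×4 = 3192 + 2111 + 3073 + 11184 = 19560
Index = 21236 / 19560 × 100 = 108.5685

108.6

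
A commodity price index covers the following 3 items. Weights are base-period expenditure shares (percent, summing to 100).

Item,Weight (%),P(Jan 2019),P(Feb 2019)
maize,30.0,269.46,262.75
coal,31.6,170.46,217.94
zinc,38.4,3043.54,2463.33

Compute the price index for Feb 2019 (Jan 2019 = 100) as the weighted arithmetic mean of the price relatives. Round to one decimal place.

maize: 30.0 × (262.75/269.46) = 30.0 × 0.975098 = 29.2530
coal: 31.6 × (217.94/170.46) = 31.6 × 1.278540 = 40.4019
zinc: 38.4 × (2463.33/3043.54) = 38.4 × 0.809363 = 31.0796
Index = Σ wᵢ·(p₁ᵢ/p₀ᵢ) = 29.2530 + 40.4019 + 31.0796 = 100.7344

100.7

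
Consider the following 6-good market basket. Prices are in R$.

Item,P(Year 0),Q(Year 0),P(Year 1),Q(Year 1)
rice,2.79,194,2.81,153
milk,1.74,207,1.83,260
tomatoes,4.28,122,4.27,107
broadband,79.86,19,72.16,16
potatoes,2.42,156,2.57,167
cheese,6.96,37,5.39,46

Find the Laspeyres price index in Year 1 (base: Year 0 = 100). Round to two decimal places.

95.53

Laspeyres price index uses base-period quantities as weights.
ΣP(Year 1)·Q(Year 0) = 2.81×194 + 1.83×207 + 4.27×122 + 72.16×19 + 2.57×156 + 5.39×37 = 545.14 + 378.81 + 520.94 + 1371.04 + 400.92 + 199.43 = 3416.28
ΣP(Year 0)·Q(Year 0) = 2.79×194 + 1.74×207 + 4.28×122 + 79.86×19 + 2.42×156 + 6.96×37 = 541.26 + 360.18 + 522.16 + 1517.34 + 377.52 + 257.52 = 3575.98
Index = 3416.28 / 3575.98 × 100 = 95.5341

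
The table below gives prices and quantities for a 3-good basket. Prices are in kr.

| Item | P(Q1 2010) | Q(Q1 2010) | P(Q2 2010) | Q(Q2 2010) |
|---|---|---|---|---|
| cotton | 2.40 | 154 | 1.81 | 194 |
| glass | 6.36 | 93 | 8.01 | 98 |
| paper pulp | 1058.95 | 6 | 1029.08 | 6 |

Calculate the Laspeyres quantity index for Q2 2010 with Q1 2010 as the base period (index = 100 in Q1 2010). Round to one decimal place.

101.7

Laspeyres quantity index uses base-period prices as weights.
ΣP(Q1 2010)·Q(Q2 2010) = 2.40×194 + 6.36×98 + 1058.95×6 = 465.6 + 623.28 + 6353.7 = 7442.58
ΣP(Q1 2010)·Q(Q1 2010) = 2.40×154 + 6.36×93 + 1058.95×6 = 369.6 + 591.48 + 6353.7 = 7314.78
Index = 7442.58 / 7314.78 × 100 = 101.7471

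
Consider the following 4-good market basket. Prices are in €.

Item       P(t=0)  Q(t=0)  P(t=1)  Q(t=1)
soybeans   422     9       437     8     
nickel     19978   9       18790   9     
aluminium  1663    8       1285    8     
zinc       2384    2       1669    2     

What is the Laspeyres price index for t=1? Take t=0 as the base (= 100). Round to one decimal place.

Laspeyres price index uses base-period quantities as weights.
ΣP(t=1)·Q(t=0) = 437×9 + 18790×9 + 1285×8 + 1669×2 = 3933 + 169110 + 10280 + 3338 = 186661
ΣP(t=0)·Q(t=0) = 422×9 + 19978×9 + 1663×8 + 2384×2 = 3798 + 179802 + 13304 + 4768 = 201672
Index = 186661 / 201672 × 100 = 92.5567

92.6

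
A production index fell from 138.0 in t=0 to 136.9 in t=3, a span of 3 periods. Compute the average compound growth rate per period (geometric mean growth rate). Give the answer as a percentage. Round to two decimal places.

Growth factor = (136.9/138.0)^(1/3) = (0.992029)^(1/3) = 0.997336
Growth rate = 0.997336 − 1 = -0.002664 = -0.2664%

-0.27%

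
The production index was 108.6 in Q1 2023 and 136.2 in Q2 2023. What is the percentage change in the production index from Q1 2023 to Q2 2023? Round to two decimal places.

25.41%

Change = (136.2 − 108.6) / 108.6 × 100
       = 27.6 / 108.6 × 100 = 25.4144%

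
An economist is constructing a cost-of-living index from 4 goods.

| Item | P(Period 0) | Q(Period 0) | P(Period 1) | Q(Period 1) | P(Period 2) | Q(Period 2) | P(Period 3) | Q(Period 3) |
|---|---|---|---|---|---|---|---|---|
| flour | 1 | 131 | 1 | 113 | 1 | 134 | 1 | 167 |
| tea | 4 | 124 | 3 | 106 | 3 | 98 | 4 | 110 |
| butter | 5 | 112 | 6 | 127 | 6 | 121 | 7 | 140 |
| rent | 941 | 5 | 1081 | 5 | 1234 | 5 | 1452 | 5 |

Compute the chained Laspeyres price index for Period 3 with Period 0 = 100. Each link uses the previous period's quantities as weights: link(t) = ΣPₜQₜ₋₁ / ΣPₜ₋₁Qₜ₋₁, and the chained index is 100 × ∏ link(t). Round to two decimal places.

146.90

Link Period 0→Period 1:
ΣP(Period 1)Q(Period 0) = 1×131 + 3×124 + 6×112 + 1081×5 = 131 + 372 + 672 + 5405 = 6580
ΣP(Period 0)Q(Period 0) = 1×131 + 4×124 + 5×112 + 941×5 = 131 + 496 + 560 + 4705 = 5892
link = 6580/5892 = 1.116768
Link Period 1→Period 2:
ΣP(Period 2)Q(Period 1) = 1×113 + 3×106 + 6×127 + 1234×5 = 113 + 318 + 762 + 6170 = 7363
ΣP(Period 1)Q(Period 1) = 1×113 + 3×106 + 6×127 + 1081×5 = 113 + 318 + 762 + 5405 = 6598
link = 7363/6598 = 1.115944
Link Period 2→Period 3:
ΣP(Period 3)Q(Period 2) = 1×134 + 4×98 + 7×121 + 1452×5 = 134 + 392 + 847 + 7260 = 8633
ΣP(Period 2)Q(Period 2) = 1×134 + 3×98 + 6×121 + 1234×5 = 134 + 294 + 726 + 6170 = 7324
link = 8633/7324 = 1.178727
Chained index = 100 × 1.116768 × 1.115944 × 1.178727 = 146.8991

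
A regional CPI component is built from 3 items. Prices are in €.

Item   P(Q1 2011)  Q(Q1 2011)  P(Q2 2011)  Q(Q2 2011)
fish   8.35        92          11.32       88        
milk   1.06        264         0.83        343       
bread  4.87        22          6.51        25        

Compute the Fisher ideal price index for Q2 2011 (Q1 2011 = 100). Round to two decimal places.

Laspeyres component (base-period weights):
ΣP(Q2 2011)Q(Q1 2011) = 11.32×92 + 0.83×264 + 6.51×22 = 1041.44 + 219.12 + 143.22 = 1403.78
ΣP(Q1 2011)Q(Q1 2011) = 8.35×92 + 1.06×264 + 4.87×22 = 768.2 + 279.84 + 107.14 = 1155.18
L = 1403.78 / 1155.18 × 100 = 121.5205
Paasche component (current-period weights):
ΣP(Q2 2011)Q(Q2 2011) = 11.32×88 + 0.83×343 + 6.51×25 = 996.16 + 284.69 + 162.75 = 1443.6
ΣP(Q1 2011)Q(Q2 2011) = 8.35×88 + 1.06×343 + 4.87×25 = 734.8 + 363.58 + 121.75 = 1220.13
P = 1443.6 / 1220.13 × 100 = 118.3153
Fisher = √(L × P) = √(121.5205 × 118.3153) = 119.9071

119.91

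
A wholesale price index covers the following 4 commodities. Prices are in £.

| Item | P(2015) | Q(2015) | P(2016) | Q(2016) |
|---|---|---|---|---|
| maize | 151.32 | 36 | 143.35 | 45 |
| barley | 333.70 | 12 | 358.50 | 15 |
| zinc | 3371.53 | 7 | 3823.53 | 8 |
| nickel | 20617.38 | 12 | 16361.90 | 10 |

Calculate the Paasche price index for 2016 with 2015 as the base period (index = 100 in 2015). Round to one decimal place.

84.1

Paasche price index uses current-period quantities as weights.
ΣP(2016)·Q(2016) = 143.35×45 + 358.50×15 + 3823.53×8 + 16361.90×10 = 6450.75 + 5377.5 + 30588.24 + 163619 = 206035.49
ΣP(2015)·Q(2016) = 151.32×45 + 333.70×15 + 3371.53×8 + 20617.38×10 = 6809.4 + 5005.5 + 26972.24 + 206173.8 = 244960.94
Index = 206035.49 / 244960.94 × 100 = 84.1095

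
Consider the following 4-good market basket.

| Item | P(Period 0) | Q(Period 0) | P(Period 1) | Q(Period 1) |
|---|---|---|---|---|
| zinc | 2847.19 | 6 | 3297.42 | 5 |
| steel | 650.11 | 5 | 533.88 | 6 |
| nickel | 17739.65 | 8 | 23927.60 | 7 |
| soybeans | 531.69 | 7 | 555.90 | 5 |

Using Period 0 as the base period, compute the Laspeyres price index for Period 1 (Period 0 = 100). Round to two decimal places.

131.21

Laspeyres price index uses base-period quantities as weights.
ΣP(Period 1)·Q(Period 0) = 3297.42×6 + 533.88×5 + 23927.60×8 + 555.90×7 = 19784.52 + 2669.4 + 191420.8 + 3891.3 = 217766.02
ΣP(Period 0)·Q(Period 0) = 2847.19×6 + 650.11×5 + 17739.65×8 + 531.69×7 = 17083.14 + 3250.55 + 141917.2 + 3721.83 = 165972.72
Index = 217766.02 / 165972.72 × 100 = 131.2059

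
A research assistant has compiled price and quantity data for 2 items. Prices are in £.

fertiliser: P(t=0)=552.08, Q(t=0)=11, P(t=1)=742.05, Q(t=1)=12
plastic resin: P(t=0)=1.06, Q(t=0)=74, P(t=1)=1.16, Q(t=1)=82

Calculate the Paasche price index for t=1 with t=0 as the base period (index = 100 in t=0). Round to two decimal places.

Paasche price index uses current-period quantities as weights.
ΣP(t=1)·Q(t=1) = 742.05×12 + 1.16×82 = 8904.6 + 95.12 = 8999.72
ΣP(t=0)·Q(t=1) = 552.08×12 + 1.06×82 = 6624.96 + 86.92 = 6711.88
Index = 8999.72 / 6711.88 × 100 = 134.0864

134.09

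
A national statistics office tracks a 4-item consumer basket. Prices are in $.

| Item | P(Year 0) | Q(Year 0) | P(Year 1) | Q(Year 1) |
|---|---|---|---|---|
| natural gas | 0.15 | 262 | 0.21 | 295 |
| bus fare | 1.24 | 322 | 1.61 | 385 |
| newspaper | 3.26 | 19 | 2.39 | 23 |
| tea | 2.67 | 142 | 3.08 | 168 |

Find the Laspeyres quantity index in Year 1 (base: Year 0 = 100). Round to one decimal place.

118.8

Laspeyres quantity index uses base-period prices as weights.
ΣP(Year 0)·Q(Year 1) = 0.15×295 + 1.24×385 + 3.26×23 + 2.67×168 = 44.25 + 477.4 + 74.98 + 448.56 = 1045.19
ΣP(Year 0)·Q(Year 0) = 0.15×262 + 1.24×322 + 3.26×19 + 2.67×142 = 39.3 + 399.28 + 61.94 + 379.14 = 879.66
Index = 1045.19 / 879.66 × 100 = 118.8175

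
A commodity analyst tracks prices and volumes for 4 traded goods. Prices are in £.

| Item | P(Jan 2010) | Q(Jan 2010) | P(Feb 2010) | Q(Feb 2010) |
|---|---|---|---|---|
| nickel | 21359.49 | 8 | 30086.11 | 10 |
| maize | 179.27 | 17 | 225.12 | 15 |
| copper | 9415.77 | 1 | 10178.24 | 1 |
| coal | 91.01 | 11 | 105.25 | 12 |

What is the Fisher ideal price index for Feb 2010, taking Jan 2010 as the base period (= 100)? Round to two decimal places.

Laspeyres component (base-period weights):
ΣP(Feb 2010)Q(Jan 2010) = 30086.11×8 + 225.12×17 + 10178.24×1 + 105.25×11 = 240688.88 + 3827.04 + 10178.24 + 1157.75 = 255851.91
ΣP(Jan 2010)Q(Jan 2010) = 21359.49×8 + 179.27×17 + 9415.77×1 + 91.01×11 = 170875.92 + 3047.59 + 9415.77 + 1001.11 = 184340.39
L = 255851.91 / 184340.39 × 100 = 138.7932
Paasche component (current-period weights):
ΣP(Feb 2010)Q(Feb 2010) = 30086.11×10 + 225.12×15 + 10178.24×1 + 105.25×12 = 300861.1 + 3376.8 + 10178.24 + 1263 = 315679.14
ΣP(Jan 2010)Q(Feb 2010) = 21359.49×10 + 179.27×15 + 9415.77×1 + 91.01×12 = 213594.9 + 2689.05 + 9415.77 + 1092.12 = 226791.84
P = 315679.14 / 226791.84 × 100 = 139.1933
Fisher = √(L × P) = √(138.7932 × 139.1933) = 138.9931

138.99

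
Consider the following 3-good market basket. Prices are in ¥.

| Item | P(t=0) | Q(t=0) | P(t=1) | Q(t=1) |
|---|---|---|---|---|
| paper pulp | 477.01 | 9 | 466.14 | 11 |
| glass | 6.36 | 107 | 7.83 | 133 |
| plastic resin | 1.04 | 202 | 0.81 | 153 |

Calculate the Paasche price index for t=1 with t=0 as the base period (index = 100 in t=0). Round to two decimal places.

100.65

Paasche price index uses current-period quantities as weights.
ΣP(t=1)·Q(t=1) = 466.14×11 + 7.83×133 + 0.81×153 = 5127.54 + 1041.39 + 123.93 = 6292.86
ΣP(t=0)·Q(t=1) = 477.01×11 + 6.36×133 + 1.04×153 = 5247.11 + 845.88 + 159.12 = 6252.11
Index = 6292.86 / 6252.11 × 100 = 100.6518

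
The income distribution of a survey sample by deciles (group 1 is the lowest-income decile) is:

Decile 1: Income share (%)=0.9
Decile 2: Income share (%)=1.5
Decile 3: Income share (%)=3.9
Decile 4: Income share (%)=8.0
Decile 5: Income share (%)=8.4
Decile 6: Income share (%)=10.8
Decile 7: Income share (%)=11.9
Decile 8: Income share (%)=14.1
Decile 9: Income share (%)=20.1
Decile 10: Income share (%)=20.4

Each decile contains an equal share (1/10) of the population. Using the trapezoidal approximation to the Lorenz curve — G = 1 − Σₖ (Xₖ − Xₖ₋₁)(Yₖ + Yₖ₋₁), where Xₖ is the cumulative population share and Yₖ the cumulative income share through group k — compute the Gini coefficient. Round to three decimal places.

Cumulative income shares Yₖ: 0.0090, 0.0240, 0.0630, 0.1430, 0.2270, 0.3350, 0.4540, 0.5950, 0.7960, 1.0000
Σ (Xₖ−Xₖ₋₁)(Yₖ+Yₖ₋₁) = (1/10)(0.0090+0.0000) + (1/10)(0.0240+0.0090) + (1/10)(0.0630+0.0240) + (1/10)(0.1430+0.0630) + (1/10)(0.2270+0.1430) + (1/10)(0.3350+0.2270) + (1/10)(0.4540+0.3350) + (1/10)(0.5950+0.4540) + (1/10)(0.7960+0.5950) + (1/10)(1.0000+0.7960)
  = 0.0009 + 0.0033 + 0.0087 + 0.0206 + 0.0370 + 0.0562 + 0.0789 + 0.1049 + 0.1391 + 0.1796 = 0.6292
G = 1 − 0.6292 = 0.3708

0.371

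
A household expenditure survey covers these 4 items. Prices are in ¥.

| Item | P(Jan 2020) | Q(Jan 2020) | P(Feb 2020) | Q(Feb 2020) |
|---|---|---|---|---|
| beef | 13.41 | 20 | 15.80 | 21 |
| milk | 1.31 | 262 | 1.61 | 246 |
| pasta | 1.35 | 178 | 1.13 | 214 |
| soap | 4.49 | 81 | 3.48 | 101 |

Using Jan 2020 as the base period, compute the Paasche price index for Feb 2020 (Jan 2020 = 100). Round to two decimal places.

Paasche price index uses current-period quantities as weights.
ΣP(Feb 2020)·Q(Feb 2020) = 15.80×21 + 1.61×246 + 1.13×214 + 3.48×101 = 331.8 + 396.06 + 241.82 + 351.48 = 1321.16
ΣP(Jan 2020)·Q(Feb 2020) = 13.41×21 + 1.31×246 + 1.35×214 + 4.49×101 = 281.61 + 322.26 + 288.9 + 453.49 = 1346.26
Index = 1321.16 / 1346.26 × 100 = 98.1356

98.14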